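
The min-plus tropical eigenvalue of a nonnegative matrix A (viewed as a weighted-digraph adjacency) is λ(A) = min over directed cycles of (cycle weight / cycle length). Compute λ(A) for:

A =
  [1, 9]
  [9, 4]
λ(A) = 1

Enumerate directed cycles and compute their means (weight / length). Sample:
  cycle 0 → 0: weight = 1, length = 1, mean = 1/1 ≈ 1.000
  cycle 1 → 1: weight = 4, length = 1, mean = 4/1 ≈ 4.000
  cycle 0 → 1 → 0: weight = 18, length = 2, mean = 18/2 ≈ 9.000
  cycle 1 → 0 → 1: weight = 18, length = 2, mean = 18/2 ≈ 9.000
Minimum mean = 1.000, attained e.g. along the cycle 0 → 0 with weight 1 and length 1. So λ(A) = 1/1 = 1.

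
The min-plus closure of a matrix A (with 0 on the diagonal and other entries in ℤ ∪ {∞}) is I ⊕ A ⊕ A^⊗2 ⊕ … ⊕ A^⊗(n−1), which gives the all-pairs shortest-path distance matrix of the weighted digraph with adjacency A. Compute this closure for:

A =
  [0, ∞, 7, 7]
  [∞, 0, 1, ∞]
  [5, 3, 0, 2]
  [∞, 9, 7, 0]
Closure =
  [0, 10, 7, 7]
  [6, 0, 1, 3]
  [5, 3, 0, 2]
  [12, 9, 7, 0]

This is the Floyd-Warshall all-pairs shortest-path computation. For each intermediate vertex k = 0, 1, …, 3, update dist[i][j] ← min(dist[i][j], dist[i][k] + dist[k][j]). The final matrix gives, for each (i, j), the minimum total weight of any directed path from i to j (possibly empty when i = j).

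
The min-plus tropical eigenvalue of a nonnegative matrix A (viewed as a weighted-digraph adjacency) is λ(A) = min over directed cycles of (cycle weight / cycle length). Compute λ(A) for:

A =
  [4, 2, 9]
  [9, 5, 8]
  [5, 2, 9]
λ(A) = 4

Enumerate directed cycles and compute their means (weight / length). Sample:
  cycle 0 → 0: weight = 4, length = 1, mean = 4/1 ≈ 4.000
  cycle 1 → 1: weight = 5, length = 1, mean = 5/1 ≈ 5.000
  cycle 2 → 2: weight = 9, length = 1, mean = 9/1 ≈ 9.000
  cycle 0 → 1 → 0: weight = 11, length = 2, mean = 11/2 ≈ 5.500
  cycle 0 → 2 → 0: weight = 14, length = 2, mean = 14/2 ≈ 7.000
  cycle 1 → 0 → 1: weight = 11, length = 2, mean = 11/2 ≈ 5.500
Minimum mean = 4.000, attained e.g. along the cycle 0 → 0 with weight 4 and length 1. So λ(A) = 4/1 = 4.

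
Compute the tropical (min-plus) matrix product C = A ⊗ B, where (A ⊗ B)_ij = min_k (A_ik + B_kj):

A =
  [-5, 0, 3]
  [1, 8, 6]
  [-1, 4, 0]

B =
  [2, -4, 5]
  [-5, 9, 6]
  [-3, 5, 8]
A ⊗ B =
  [-5, -9, 0]
  [3, -3, 6]
  [-3, -5, 4]

Apply the min-plus product entry-by-entry:
  C[0][0] = min over k of (A[0][0] + B[0][0] = -5 + 2 = -3, A[0][1] + B[1][0] = 0 + -5 = -5, A[0][2] + B[2][0] = 3 + -3 = 0) = -5 (attained at k = 1)
  C[0][1] = min over k of (A[0][0] + B[0][1] = -5 + -4 = -9, A[0][1] + B[1][1] = 0 + 9 = 9, A[0][2] + B[2][1] = 3 + 5 = 8) = -9 (attained at k = 0)
  C[0][2] = min over k of (A[0][0] + B[0][2] = -5 + 5 = 0, A[0][1] + B[1][2] = 0 + 6 = 6, A[0][2] + B[2][2] = 3 + 8 = 11) = 0 (attained at k = 0)
  C[1][0] = min over k of (A[1][0] + B[0][0] = 1 + 2 = 3, A[1][1] + B[1][0] = 8 + -5 = 3, A[1][2] + B[2][0] = 6 + -3 = 3) = 3 (attained at k = 0)
  C[1][1] = min over k of (A[1][0] + B[0][1] = 1 + -4 = -3, A[1][1] + B[1][1] = 8 + 9 = 17, A[1][2] + B[2][1] = 6 + 5 = 11) = -3 (attained at k = 0)
  C[1][2] = min over k of (A[1][0] + B[0][2] = 1 + 5 = 6, A[1][1] + B[1][2] = 8 + 6 = 14, A[1][2] + B[2][2] = 6 + 8 = 14) = 6 (attained at k = 0)
  C[2][0] = min over k of (A[2][0] + B[0][0] = -1 + 2 = 1, A[2][1] + B[1][0] = 4 + -5 = -1, A[2][2] + B[2][0] = 0 + -3 = -3) = -3 (attained at k = 2)
  C[2][1] = min over k of (A[2][0] + B[0][1] = -1 + -4 = -5, A[2][1] + B[1][1] = 4 + 9 = 13, A[2][2] + B[2][1] = 0 + 5 = 5) = -5 (attained at k = 0)
  C[2][2] = min over k of (A[2][0] + B[0][2] = -1 + 5 = 4, A[2][1] + B[1][2] = 4 + 6 = 10, A[2][2] + B[2][2] = 0 + 8 = 8) = 4 (attained at k = 0)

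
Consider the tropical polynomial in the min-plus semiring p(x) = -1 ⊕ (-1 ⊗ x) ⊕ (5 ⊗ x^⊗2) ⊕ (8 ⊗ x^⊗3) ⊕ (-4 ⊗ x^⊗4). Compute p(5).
p(5) = -1

A tropical monomial a ⊗ x^⊗i evaluates to a + i · x. Evaluating each term at x = 5:
  Term 0 contributes -1 + 0 · 5 = -1
  Term 1 contributes -1 + 1 · 5 = 4
  Term 2 contributes 5 + 2 · 5 = 15
  Term 3 contributes 8 + 3 · 5 = 23
  Term 4 contributes -4 + 4 · 5 = 16
p(5) = ⊕ of these = min[-1, 4, 15, 23, 16] = -1.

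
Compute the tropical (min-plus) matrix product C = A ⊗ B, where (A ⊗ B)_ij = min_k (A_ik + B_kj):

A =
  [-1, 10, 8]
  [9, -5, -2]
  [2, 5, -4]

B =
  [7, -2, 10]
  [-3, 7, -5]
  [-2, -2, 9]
A ⊗ B =
  [6, -3, 5]
  [-8, -4, -10]
  [-6, -6, 0]

Apply the min-plus product entry-by-entry:
  C[0][0] = min over k of (A[0][0] + B[0][0] = -1 + 7 = 6, A[0][1] + B[1][0] = 10 + -3 = 7, A[0][2] + B[2][0] = 8 + -2 = 6) = 6 (attained at k = 0)
  C[0][1] = min over k of (A[0][0] + B[0][1] = -1 + -2 = -3, A[0][1] + B[1][1] = 10 + 7 = 17, A[0][2] + B[2][1] = 8 + -2 = 6) = -3 (attained at k = 0)
  C[0][2] = min over k of (A[0][0] + B[0][2] = -1 + 10 = 9, A[0][1] + B[1][2] = 10 + -5 = 5, A[0][2] + B[2][2] = 8 + 9 = 17) = 5 (attained at k = 1)
  C[1][0] = min over k of (A[1][0] + B[0][0] = 9 + 7 = 16, A[1][1] + B[1][0] = -5 + -3 = -8, A[1][2] + B[2][0] = -2 + -2 = -4) = -8 (attained at k = 1)
  C[1][1] = min over k of (A[1][0] + B[0][1] = 9 + -2 = 7, A[1][1] + B[1][1] = -5 + 7 = 2, A[1][2] + B[2][1] = -2 + -2 = -4) = -4 (attained at k = 2)
  C[1][2] = min over k of (A[1][0] + B[0][2] = 9 + 10 = 19, A[1][1] + B[1][2] = -5 + -5 = -10, A[1][2] + B[2][2] = -2 + 9 = 7) = -10 (attained at k = 1)
  C[2][0] = min over k of (A[2][0] + B[0][0] = 2 + 7 = 9, A[2][1] + B[1][0] = 5 + -3 = 2, A[2][2] + B[2][0] = -4 + -2 = -6) = -6 (attained at k = 2)
  C[2][1] = min over k of (A[2][0] + B[0][1] = 2 + -2 = 0, A[2][1] + B[1][1] = 5 + 7 = 12, A[2][2] + B[2][1] = -4 + -2 = -6) = -6 (attained at k = 2)
  C[2][2] = min over k of (A[2][0] + B[0][2] = 2 + 10 = 12, A[2][1] + B[1][2] = 5 + -5 = 0, A[2][2] + B[2][2] = -4 + 9 = 5) = 0 (attained at k = 1)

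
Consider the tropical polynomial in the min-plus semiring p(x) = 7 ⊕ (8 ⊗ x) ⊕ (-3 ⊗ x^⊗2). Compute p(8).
p(8) = 7

A tropical monomial a ⊗ x^⊗i evaluates to a + i · x. Evaluating each term at x = 8:
  Term 0 contributes 7 + 0 · 8 = 7
  Term 1 contributes 8 + 1 · 8 = 16
  Term 2 contributes -3 + 2 · 8 = 13
p(8) = ⊕ of these = min[7, 16, 13] = 7.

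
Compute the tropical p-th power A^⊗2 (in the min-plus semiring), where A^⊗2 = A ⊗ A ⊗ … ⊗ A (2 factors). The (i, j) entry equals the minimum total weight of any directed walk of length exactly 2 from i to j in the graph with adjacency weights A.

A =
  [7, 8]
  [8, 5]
A^⊗2 =
  [14, 13]
  [13, 10]

Each entry (A^⊗2)_ij equals the minimum over all length-2 walks i = v_0 → v_1 → … → v_2 = j of Σ_t A[v_t][v_{t+1}]. For example, for (i, j) = (0, 1) we minimise over 2 possible intermediate vertex sequences; the minimum is 13, attained along the walk 0 → 1 → 1.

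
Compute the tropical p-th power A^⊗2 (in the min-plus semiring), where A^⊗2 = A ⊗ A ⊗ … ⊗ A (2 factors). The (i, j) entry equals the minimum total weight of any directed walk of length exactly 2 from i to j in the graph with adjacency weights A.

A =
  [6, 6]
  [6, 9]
A^⊗2 =
  [12, 12]
  [12, 12]

Each entry (A^⊗2)_ij equals the minimum over all length-2 walks i = v_0 → v_1 → … → v_2 = j of Σ_t A[v_t][v_{t+1}]. For example, for (i, j) = (0, 1) we minimise over 2 possible intermediate vertex sequences; the minimum is 12, attained along the walk 0 → 0 → 1.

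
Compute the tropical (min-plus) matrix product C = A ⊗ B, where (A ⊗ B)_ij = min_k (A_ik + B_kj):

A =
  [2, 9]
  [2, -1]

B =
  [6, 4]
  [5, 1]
A ⊗ B =
  [8, 6]
  [4, 0]

Apply the min-plus product entry-by-entry:
  C[0][0] = min over k of (A[0][0] + B[0][0] = 2 + 6 = 8, A[0][1] + B[1][0] = 9 + 5 = 14) = 8 (attained at k = 0)
  C[0][1] = min over k of (A[0][0] + B[0][1] = 2 + 4 = 6, A[0][1] + B[1][1] = 9 + 1 = 10) = 6 (attained at k = 0)
  C[1][0] = min over k of (A[1][0] + B[0][0] = 2 + 6 = 8, A[1][1] + B[1][0] = -1 + 5 = 4) = 4 (attained at k = 1)
  C[1][1] = min over k of (A[1][0] + B[0][1] = 2 + 4 = 6, A[1][1] + B[1][1] = -1 + 1 = 0) = 0 (attained at k = 1)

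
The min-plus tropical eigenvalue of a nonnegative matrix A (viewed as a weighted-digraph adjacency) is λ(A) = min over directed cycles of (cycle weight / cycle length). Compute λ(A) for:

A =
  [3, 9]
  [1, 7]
λ(A) = 3

Enumerate directed cycles and compute their means (weight / length). Sample:
  cycle 0 → 0: weight = 3, length = 1, mean = 3/1 ≈ 3.000
  cycle 1 → 1: weight = 7, length = 1, mean = 7/1 ≈ 7.000
  cycle 0 → 1 → 0: weight = 10, length = 2, mean = 10/2 ≈ 5.000
  cycle 1 → 0 → 1: weight = 10, length = 2, mean = 10/2 ≈ 5.000
Minimum mean = 3.000, attained e.g. along the cycle 0 → 0 with weight 3 and length 1. So λ(A) = 3/1 = 3.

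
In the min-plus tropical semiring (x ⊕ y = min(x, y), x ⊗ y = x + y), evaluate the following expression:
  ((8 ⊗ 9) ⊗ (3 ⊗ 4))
((8 ⊗ 9) ⊗ (3 ⊗ 4)) = 24

Expand innermost to outermost. Recall ⊕ takes the minimum of its arguments and ⊗ takes their sum. Working out the expression ((8 ⊗ 9) ⊗ (3 ⊗ 4)) gives 24.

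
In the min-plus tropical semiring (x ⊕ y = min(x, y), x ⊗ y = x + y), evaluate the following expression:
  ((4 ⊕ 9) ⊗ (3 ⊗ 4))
((4 ⊕ 9) ⊗ (3 ⊗ 4)) = 11

Expand innermost to outermost. Recall ⊕ takes the minimum of its arguments and ⊗ takes their sum. Working out the expression ((4 ⊕ 9) ⊗ (3 ⊗ 4)) gives 11.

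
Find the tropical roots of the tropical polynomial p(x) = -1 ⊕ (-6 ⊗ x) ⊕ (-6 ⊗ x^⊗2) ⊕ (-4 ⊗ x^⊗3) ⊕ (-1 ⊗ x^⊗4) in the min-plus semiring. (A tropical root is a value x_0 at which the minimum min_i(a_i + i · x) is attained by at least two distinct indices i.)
Roots: {-3, -2, 0, 5}

Each tropical root is a break point of the lower envelope of the lines y = a_i + i · x (there are 5 lines, with slopes 0, 1, ..., 4). Only the lines that attain the minimum somewhere contribute to roots; other lines are dominated. Here the surviving (envelope) indices are i = 4, i = 3, i = 2, i = 1, i = 0.
Intersections between consecutive envelope lines give the roots: for adjacent envelope indices i < j the intersection is x = (a_i − a_j) / (j − i). Reading off the sorted break points: {-3, -2, 0, 5}.
Verification: at each break x_0, at least two indices attain the minimum of min_i(a_i + i · x_0).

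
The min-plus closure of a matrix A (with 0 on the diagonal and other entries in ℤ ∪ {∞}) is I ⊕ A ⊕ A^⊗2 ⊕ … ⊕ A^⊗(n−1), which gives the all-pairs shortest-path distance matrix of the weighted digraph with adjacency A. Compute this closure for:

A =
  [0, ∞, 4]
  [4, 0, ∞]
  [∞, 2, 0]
Closure =
  [0, 6, 4]
  [4, 0, 8]
  [6, 2, 0]

This is the Floyd-Warshall all-pairs shortest-path computation. For each intermediate vertex k = 0, 1, …, 2, update dist[i][j] ← min(dist[i][j], dist[i][k] + dist[k][j]). The final matrix gives, for each (i, j), the minimum total weight of any directed path from i to j (possibly empty when i = j).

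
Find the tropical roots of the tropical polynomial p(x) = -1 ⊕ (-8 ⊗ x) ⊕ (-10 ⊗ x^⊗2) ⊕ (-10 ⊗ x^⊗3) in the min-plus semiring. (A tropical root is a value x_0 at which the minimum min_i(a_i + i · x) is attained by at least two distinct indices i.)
Roots: {0, 2, 7}

Each tropical root is a break point of the lower envelope of the lines y = a_i + i · x (there are 4 lines, with slopes 0, 1, ..., 3). Only the lines that attain the minimum somewhere contribute to roots; other lines are dominated. Here the surviving (envelope) indices are i = 3, i = 2, i = 1, i = 0.
Intersections between consecutive envelope lines give the roots: for adjacent envelope indices i < j the intersection is x = (a_i − a_j) / (j − i). Reading off the sorted break points: {0, 2, 7}.
Verification: at each break x_0, at least two indices attain the minimum of min_i(a_i + i · x_0).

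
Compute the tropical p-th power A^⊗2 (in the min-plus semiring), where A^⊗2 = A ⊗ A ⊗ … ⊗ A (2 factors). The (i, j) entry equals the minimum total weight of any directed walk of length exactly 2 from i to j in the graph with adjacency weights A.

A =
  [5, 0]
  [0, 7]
A^⊗2 =
  [0, 5]
  [5, 0]

Each entry (A^⊗2)_ij equals the minimum over all length-2 walks i = v_0 → v_1 → … → v_2 = j of Σ_t A[v_t][v_{t+1}]. For example, for (i, j) = (0, 1) we minimise over 2 possible intermediate vertex sequences; the minimum is 5, attained along the walk 0 → 0 → 1.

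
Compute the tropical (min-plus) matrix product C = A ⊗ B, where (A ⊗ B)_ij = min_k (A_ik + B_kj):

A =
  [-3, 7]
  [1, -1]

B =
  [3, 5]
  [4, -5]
A ⊗ B =
  [0, 2]
  [3, -6]

Apply the min-plus product entry-by-entry:
  C[0][0] = min over k of (A[0][0] + B[0][0] = -3 + 3 = 0, A[0][1] + B[1][0] = 7 + 4 = 11) = 0 (attained at k = 0)
  C[0][1] = min over k of (A[0][0] + B[0][1] = -3 + 5 = 2, A[0][1] + B[1][1] = 7 + -5 = 2) = 2 (attained at k = 0)
  C[1][0] = min over k of (A[1][0] + B[0][0] = 1 + 3 = 4, A[1][1] + B[1][0] = -1 + 4 = 3) = 3 (attained at k = 1)
  C[1][1] = min over k of (A[1][0] + B[0][1] = 1 + 5 = 6, A[1][1] + B[1][1] = -1 + -5 = -6) = -6 (attained at k = 1)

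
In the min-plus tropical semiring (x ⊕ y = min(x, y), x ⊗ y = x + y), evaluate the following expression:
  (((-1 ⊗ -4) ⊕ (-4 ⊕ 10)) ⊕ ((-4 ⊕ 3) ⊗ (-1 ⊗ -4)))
(((-1 ⊗ -4) ⊕ (-4 ⊕ 10)) ⊕ ((-4 ⊕ 3) ⊗ (-1 ⊗ -4))) = -9

Expand innermost to outermost. Recall ⊕ takes the minimum of its arguments and ⊗ takes their sum. Working out the expression (((-1 ⊗ -4) ⊕ (-4 ⊕ 10)) ⊕ ((-4 ⊕ 3) ⊗ (-1 ⊗ -4))) gives -9.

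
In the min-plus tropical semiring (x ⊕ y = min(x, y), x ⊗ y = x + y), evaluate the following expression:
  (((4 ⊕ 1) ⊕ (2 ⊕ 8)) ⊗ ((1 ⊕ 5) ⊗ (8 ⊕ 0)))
(((4 ⊕ 1) ⊕ (2 ⊕ 8)) ⊗ ((1 ⊕ 5) ⊗ (8 ⊕ 0))) = 2

Expand innermost to outermost. Recall ⊕ takes the minimum of its arguments and ⊗ takes their sum. Working out the expression (((4 ⊕ 1) ⊕ (2 ⊕ 8)) ⊗ ((1 ⊕ 5) ⊗ (8 ⊕ 0))) gives 2.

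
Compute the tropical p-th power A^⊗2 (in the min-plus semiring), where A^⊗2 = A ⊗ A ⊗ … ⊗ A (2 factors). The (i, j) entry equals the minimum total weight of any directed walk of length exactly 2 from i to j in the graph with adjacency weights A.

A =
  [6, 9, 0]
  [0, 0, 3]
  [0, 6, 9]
A^⊗2 =
  [0, 6, 6]
  [0, 0, 0]
  [6, 6, 0]

Each entry (A^⊗2)_ij equals the minimum over all length-2 walks i = v_0 → v_1 → … → v_2 = j of Σ_t A[v_t][v_{t+1}]. For example, for (i, j) = (0, 2) we minimise over 3 possible intermediate vertex sequences; the minimum is 6, attained along the walk 0 → 0 → 2.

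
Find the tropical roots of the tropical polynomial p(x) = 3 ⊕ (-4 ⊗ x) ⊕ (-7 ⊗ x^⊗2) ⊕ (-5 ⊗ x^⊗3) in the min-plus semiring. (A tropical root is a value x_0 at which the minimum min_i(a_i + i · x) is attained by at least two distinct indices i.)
Roots: {-2, 3, 7}

Each tropical root is a break point of the lower envelope of the lines y = a_i + i · x (there are 4 lines, with slopes 0, 1, ..., 3). Only the lines that attain the minimum somewhere contribute to roots; other lines are dominated. Here the surviving (envelope) indices are i = 3, i = 2, i = 1, i = 0.
Intersections between consecutive envelope lines give the roots: for adjacent envelope indices i < j the intersection is x = (a_i − a_j) / (j − i). Reading off the sorted break points: {-2, 3, 7}.
Verification: at each break x_0, at least two indices attain the minimum of min_i(a_i + i · x_0).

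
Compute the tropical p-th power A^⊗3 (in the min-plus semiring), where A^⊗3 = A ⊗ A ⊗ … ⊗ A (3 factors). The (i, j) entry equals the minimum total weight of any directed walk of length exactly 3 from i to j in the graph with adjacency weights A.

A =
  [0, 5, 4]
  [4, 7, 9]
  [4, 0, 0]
A^⊗3 =
  [0, 4, 4]
  [4, 8, 8]
  [4, 0, 0]

Each entry (A^⊗3)_ij equals the minimum over all length-3 walks i = v_0 → v_1 → … → v_3 = j of Σ_t A[v_t][v_{t+1}]. For example, for (i, j) = (0, 2) we minimise over 9 possible intermediate vertex sequences; the minimum is 4, attained along the walk 0 → 0 → 0 → 2.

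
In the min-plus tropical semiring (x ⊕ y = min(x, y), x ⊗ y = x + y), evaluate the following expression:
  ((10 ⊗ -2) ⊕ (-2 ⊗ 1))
((10 ⊗ -2) ⊕ (-2 ⊗ 1)) = -1

Expand innermost to outermost. Recall ⊕ takes the minimum of its arguments and ⊗ takes their sum. Working out the expression ((10 ⊗ -2) ⊕ (-2 ⊗ 1)) gives -1.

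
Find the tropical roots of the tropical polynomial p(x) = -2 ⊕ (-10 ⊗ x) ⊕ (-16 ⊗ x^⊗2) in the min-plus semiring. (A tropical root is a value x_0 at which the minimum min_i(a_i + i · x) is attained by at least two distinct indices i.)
Roots: {6, 8}

Each tropical root is a break point of the lower envelope of the lines y = a_i + i · x (there are 3 lines, with slopes 0, 1, ..., 2). Only the lines that attain the minimum somewhere contribute to roots; other lines are dominated. Here the surviving (envelope) indices are i = 2, i = 1, i = 0.
Intersections between consecutive envelope lines give the roots: for adjacent envelope indices i < j the intersection is x = (a_i − a_j) / (j − i). Reading off the sorted break points: {6, 8}.
Verification: at each break x_0, at least two indices attain the minimum of min_i(a_i + i · x_0).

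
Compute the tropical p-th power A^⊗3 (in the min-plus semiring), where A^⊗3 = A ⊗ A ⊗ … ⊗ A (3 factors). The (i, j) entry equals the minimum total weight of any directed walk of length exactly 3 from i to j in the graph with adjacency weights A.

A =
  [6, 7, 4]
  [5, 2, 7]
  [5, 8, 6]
A^⊗3 =
  [14, 11, 13]
  [9, 6, 11]
  [14, 12, 15]

Each entry (A^⊗3)_ij equals the minimum over all length-3 walks i = v_0 → v_1 → … → v_3 = j of Σ_t A[v_t][v_{t+1}]. For example, for (i, j) = (0, 2) we minimise over 9 possible intermediate vertex sequences; the minimum is 13, attained along the walk 0 → 2 → 0 → 2.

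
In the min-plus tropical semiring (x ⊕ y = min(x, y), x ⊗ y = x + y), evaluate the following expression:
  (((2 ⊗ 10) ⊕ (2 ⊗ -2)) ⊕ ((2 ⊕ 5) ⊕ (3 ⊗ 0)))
(((2 ⊗ 10) ⊕ (2 ⊗ -2)) ⊕ ((2 ⊕ 5) ⊕ (3 ⊗ 0))) = 0

Expand innermost to outermost. Recall ⊕ takes the minimum of its arguments and ⊗ takes their sum. Working out the expression (((2 ⊗ 10) ⊕ (2 ⊗ -2)) ⊕ ((2 ⊕ 5) ⊕ (3 ⊗ 0))) gives 0.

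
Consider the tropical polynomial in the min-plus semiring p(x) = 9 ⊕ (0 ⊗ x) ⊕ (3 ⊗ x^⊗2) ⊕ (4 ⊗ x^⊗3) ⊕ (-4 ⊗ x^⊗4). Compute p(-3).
p(-3) = -16

A tropical monomial a ⊗ x^⊗i evaluates to a + i · x. Evaluating each term at x = -3:
  Term 0 contributes 9 + 0 · -3 = 9
  Term 1 contributes 0 + 1 · -3 = -3
  Term 2 contributes 3 + 2 · -3 = -3
  Term 3 contributes 4 + 3 · -3 = -5
  Term 4 contributes -4 + 4 · -3 = -16
p(-3) = ⊕ of these = min[9, -3, -3, -5, -16] = -16.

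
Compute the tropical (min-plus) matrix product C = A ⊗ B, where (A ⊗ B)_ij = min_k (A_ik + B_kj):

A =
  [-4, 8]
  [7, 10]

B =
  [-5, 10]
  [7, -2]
A ⊗ B =
  [-9, 6]
  [2, 8]

Apply the min-plus product entry-by-entry:
  C[0][0] = min over k of (A[0][0] + B[0][0] = -4 + -5 = -9, A[0][1] + B[1][0] = 8 + 7 = 15) = -9 (attained at k = 0)
  C[0][1] = min over k of (A[0][0] + B[0][1] = -4 + 10 = 6, A[0][1] + B[1][1] = 8 + -2 = 6) = 6 (attained at k = 0)
  C[1][0] = min over k of (A[1][0] + B[0][0] = 7 + -5 = 2, A[1][1] + B[1][0] = 10 + 7 = 17) = 2 (attained at k = 0)
  C[1][1] = min over k of (A[1][0] + B[0][1] = 7 + 10 = 17, A[1][1] + B[1][1] = 10 + -2 = 8) = 8 (attained at k = 1)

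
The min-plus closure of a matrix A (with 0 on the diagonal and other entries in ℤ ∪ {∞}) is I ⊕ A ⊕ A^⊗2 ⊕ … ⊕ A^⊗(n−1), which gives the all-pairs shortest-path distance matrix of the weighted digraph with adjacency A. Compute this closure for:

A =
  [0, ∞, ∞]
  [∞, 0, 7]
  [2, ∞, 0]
Closure =
  [0, ∞, ∞]
  [9, 0, 7]
  [2, ∞, 0]

This is the Floyd-Warshall all-pairs shortest-path computation. For each intermediate vertex k = 0, 1, …, 2, update dist[i][j] ← min(dist[i][j], dist[i][k] + dist[k][j]). The final matrix gives, for each (i, j), the minimum total weight of any directed path from i to j (possibly empty when i = j).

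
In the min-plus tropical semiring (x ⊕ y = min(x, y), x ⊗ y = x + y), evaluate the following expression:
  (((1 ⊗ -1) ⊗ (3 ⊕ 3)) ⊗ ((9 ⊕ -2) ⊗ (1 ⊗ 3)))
(((1 ⊗ -1) ⊗ (3 ⊕ 3)) ⊗ ((9 ⊕ -2) ⊗ (1 ⊗ 3))) = 5

Expand innermost to outermost. Recall ⊕ takes the minimum of its arguments and ⊗ takes their sum. Working out the expression (((1 ⊗ -1) ⊗ (3 ⊕ 3)) ⊗ ((9 ⊕ -2) ⊗ (1 ⊗ 3))) gives 5.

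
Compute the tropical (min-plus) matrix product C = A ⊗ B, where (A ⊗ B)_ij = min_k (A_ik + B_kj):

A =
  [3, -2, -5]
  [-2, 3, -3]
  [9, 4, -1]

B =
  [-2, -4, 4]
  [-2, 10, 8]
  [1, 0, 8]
A ⊗ B =
  [-4, -5, 3]
  [-4, -6, 2]
  [0, -1, 7]

Apply the min-plus product entry-by-entry:
  C[0][0] = min over k of (A[0][0] + B[0][0] = 3 + -2 = 1, A[0][1] + B[1][0] = -2 + -2 = -4, A[0][2] + B[2][0] = -5 + 1 = -4) = -4 (attained at k = 1)
  C[0][1] = min over k of (A[0][0] + B[0][1] = 3 + -4 = -1, A[0][1] + B[1][1] = -2 + 10 = 8, A[0][2] + B[2][1] = -5 + 0 = -5) = -5 (attained at k = 2)
  C[0][2] = min over k of (A[0][0] + B[0][2] = 3 + 4 = 7, A[0][1] + B[1][2] = -2 + 8 = 6, A[0][2] + B[2][2] = -5 + 8 = 3) = 3 (attained at k = 2)
  C[1][0] = min over k of (A[1][0] + B[0][0] = -2 + -2 = -4, A[1][1] + B[1][0] = 3 + -2 = 1, A[1][2] + B[2][0] = -3 + 1 = -2) = -4 (attained at k = 0)
  C[1][1] = min over k of (A[1][0] + B[0][1] = -2 + -4 = -6, A[1][1] + B[1][1] = 3 + 10 = 13, A[1][2] + B[2][1] = -3 + 0 = -3) = -6 (attained at k = 0)
  C[1][2] = min over k of (A[1][0] + B[0][2] = -2 + 4 = 2, A[1][1] + B[1][2] = 3 + 8 = 11, A[1][2] + B[2][2] = -3 + 8 = 5) = 2 (attained at k = 0)
  C[2][0] = min over k of (A[2][0] + B[0][0] = 9 + -2 = 7, A[2][1] + B[1][0] = 4 + -2 = 2, A[2][2] + B[2][0] = -1 + 1 = 0) = 0 (attained at k = 2)
  C[2][1] = min over k of (A[2][0] + B[0][1] = 9 + -4 = 5, A[2][1] + B[1][1] = 4 + 10 = 14, A[2][2] + B[2][1] = -1 + 0 = -1) = -1 (attained at k = 2)
  C[2][2] = min over k of (A[2][0] + B[0][2] = 9 + 4 = 13, A[2][1] + B[1][2] = 4 + 8 = 12, A[2][2] + B[2][2] = -1 + 8 = 7) = 7 (attained at k = 2)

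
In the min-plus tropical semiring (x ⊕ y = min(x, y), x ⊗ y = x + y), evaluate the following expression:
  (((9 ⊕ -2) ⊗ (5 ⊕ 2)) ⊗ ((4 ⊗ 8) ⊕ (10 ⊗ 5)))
(((9 ⊕ -2) ⊗ (5 ⊕ 2)) ⊗ ((4 ⊗ 8) ⊕ (10 ⊗ 5))) = 12

Expand innermost to outermost. Recall ⊕ takes the minimum of its arguments and ⊗ takes their sum. Working out the expression (((9 ⊕ -2) ⊗ (5 ⊕ 2)) ⊗ ((4 ⊗ 8) ⊕ (10 ⊗ 5))) gives 12.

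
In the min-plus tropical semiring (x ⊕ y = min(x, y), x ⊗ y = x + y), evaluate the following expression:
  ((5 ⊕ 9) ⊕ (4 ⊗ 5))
((5 ⊕ 9) ⊕ (4 ⊗ 5)) = 5

Expand innermost to outermost. Recall ⊕ takes the minimum of its arguments and ⊗ takes their sum. Working out the expression ((5 ⊕ 9) ⊕ (4 ⊗ 5)) gives 5.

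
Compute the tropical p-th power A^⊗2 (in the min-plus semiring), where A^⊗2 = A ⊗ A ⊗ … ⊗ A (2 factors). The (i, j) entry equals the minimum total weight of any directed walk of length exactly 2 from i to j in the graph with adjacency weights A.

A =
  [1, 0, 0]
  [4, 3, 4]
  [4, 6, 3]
A^⊗2 =
  [2, 1, 1]
  [5, 4, 4]
  [5, 4, 4]

Each entry (A^⊗2)_ij equals the minimum over all length-2 walks i = v_0 → v_1 → … → v_2 = j of Σ_t A[v_t][v_{t+1}]. For example, for (i, j) = (0, 2) we minimise over 3 possible intermediate vertex sequences; the minimum is 1, attained along the walk 0 → 0 → 2.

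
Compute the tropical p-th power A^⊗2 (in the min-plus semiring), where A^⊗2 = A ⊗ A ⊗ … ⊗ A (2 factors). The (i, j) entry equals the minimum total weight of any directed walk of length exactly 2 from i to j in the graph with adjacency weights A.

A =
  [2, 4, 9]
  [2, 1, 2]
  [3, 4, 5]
A^⊗2 =
  [4, 5, 6]
  [3, 2, 3]
  [5, 5, 6]

Each entry (A^⊗2)_ij equals the minimum over all length-2 walks i = v_0 → v_1 → … → v_2 = j of Σ_t A[v_t][v_{t+1}]. For example, for (i, j) = (0, 2) we minimise over 3 possible intermediate vertex sequences; the minimum is 6, attained along the walk 0 → 1 → 2.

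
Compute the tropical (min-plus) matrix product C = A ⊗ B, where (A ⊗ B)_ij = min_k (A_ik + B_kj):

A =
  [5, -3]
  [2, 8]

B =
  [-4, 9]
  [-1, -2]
A ⊗ B =
  [-4, -5]
  [-2, 6]

Apply the min-plus product entry-by-entry:
  C[0][0] = min over k of (A[0][0] + B[0][0] = 5 + -4 = 1, A[0][1] + B[1][0] = -3 + -1 = -4) = -4 (attained at k = 1)
  C[0][1] = min over k of (A[0][0] + B[0][1] = 5 + 9 = 14, A[0][1] + B[1][1] = -3 + -2 = -5) = -5 (attained at k = 1)
  C[1][0] = min over k of (A[1][0] + B[0][0] = 2 + -4 = -2, A[1][1] + B[1][0] = 8 + -1 = 7) = -2 (attained at k = 0)
  C[1][1] = min over k of (A[1][0] + B[0][1] = 2 + 9 = 11, A[1][1] + B[1][1] = 8 + -2 = 6) = 6 (attained at k = 1)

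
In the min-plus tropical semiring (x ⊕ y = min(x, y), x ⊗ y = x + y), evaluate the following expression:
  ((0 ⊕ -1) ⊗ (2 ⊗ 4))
((0 ⊕ -1) ⊗ (2 ⊗ 4)) = 5

Expand innermost to outermost. Recall ⊕ takes the minimum of its arguments and ⊗ takes their sum. Working out the expression ((0 ⊕ -1) ⊗ (2 ⊗ 4)) gives 5.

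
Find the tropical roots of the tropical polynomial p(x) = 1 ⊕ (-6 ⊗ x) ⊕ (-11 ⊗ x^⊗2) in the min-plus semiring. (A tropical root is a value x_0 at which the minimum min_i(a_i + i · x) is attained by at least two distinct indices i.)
Roots: {5, 7}

Each tropical root is a break point of the lower envelope of the lines y = a_i + i · x (there are 3 lines, with slopes 0, 1, ..., 2). Only the lines that attain the minimum somewhere contribute to roots; other lines are dominated. Here the surviving (envelope) indices are i = 2, i = 1, i = 0.
Intersections between consecutive envelope lines give the roots: for adjacent envelope indices i < j the intersection is x = (a_i − a_j) / (j − i). Reading off the sorted break points: {5, 7}.
Verification: at each break x_0, at least two indices attain the minimum of min_i(a_i + i · x_0).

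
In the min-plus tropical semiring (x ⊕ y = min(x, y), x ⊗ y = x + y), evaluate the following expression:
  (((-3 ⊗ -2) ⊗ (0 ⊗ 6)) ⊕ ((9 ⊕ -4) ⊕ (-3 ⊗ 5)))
(((-3 ⊗ -2) ⊗ (0 ⊗ 6)) ⊕ ((9 ⊕ -4) ⊕ (-3 ⊗ 5))) = -4

Expand innermost to outermost. Recall ⊕ takes the minimum of its arguments and ⊗ takes their sum. Working out the expression (((-3 ⊗ -2) ⊗ (0 ⊗ 6)) ⊕ ((9 ⊕ -4) ⊕ (-3 ⊗ 5))) gives -4.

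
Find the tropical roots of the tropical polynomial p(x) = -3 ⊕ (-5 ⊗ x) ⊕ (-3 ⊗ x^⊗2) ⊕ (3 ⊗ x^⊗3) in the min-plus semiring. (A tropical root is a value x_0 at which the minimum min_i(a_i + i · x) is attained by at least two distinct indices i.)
Roots: {-6, -2, 2}

Each tropical root is a break point of the lower envelope of the lines y = a_i + i · x (there are 4 lines, with slopes 0, 1, ..., 3). Only the lines that attain the minimum somewhere contribute to roots; other lines are dominated. Here the surviving (envelope) indices are i = 3, i = 2, i = 1, i = 0.
Intersections between consecutive envelope lines give the roots: for adjacent envelope indices i < j the intersection is x = (a_i − a_j) / (j − i). Reading off the sorted break points: {-6, -2, 2}.
Verification: at each break x_0, at least two indices attain the minimum of min_i(a_i + i · x_0).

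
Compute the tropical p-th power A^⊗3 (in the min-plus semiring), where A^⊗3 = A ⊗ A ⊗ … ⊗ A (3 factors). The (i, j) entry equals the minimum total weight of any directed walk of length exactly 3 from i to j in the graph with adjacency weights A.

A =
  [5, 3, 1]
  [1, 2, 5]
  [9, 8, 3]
A^⊗3 =
  [6, 7, 5]
  [5, 6, 4]
  [11, 12, 9]

Each entry (A^⊗3)_ij equals the minimum over all length-3 walks i = v_0 → v_1 → … → v_3 = j of Σ_t A[v_t][v_{t+1}]. For example, for (i, j) = (0, 2) we minimise over 9 possible intermediate vertex sequences; the minimum is 5, attained along the walk 0 → 1 → 0 → 2.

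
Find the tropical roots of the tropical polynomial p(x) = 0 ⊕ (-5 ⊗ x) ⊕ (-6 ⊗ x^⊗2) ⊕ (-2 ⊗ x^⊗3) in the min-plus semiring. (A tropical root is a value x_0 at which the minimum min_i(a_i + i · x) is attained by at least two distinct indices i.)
Roots: {-4, 1, 5}

Each tropical root is a break point of the lower envelope of the lines y = a_i + i · x (there are 4 lines, with slopes 0, 1, ..., 3). Only the lines that attain the minimum somewhere contribute to roots; other lines are dominated. Here the surviving (envelope) indices are i = 3, i = 2, i = 1, i = 0.
Intersections between consecutive envelope lines give the roots: for adjacent envelope indices i < j the intersection is x = (a_i − a_j) / (j − i). Reading off the sorted break points: {-4, 1, 5}.
Verification: at each break x_0, at least two indices attain the minimum of min_i(a_i + i · x_0).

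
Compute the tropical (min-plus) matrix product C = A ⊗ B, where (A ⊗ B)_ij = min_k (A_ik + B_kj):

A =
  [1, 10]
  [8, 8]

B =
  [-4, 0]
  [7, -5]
A ⊗ B =
  [-3, 1]
  [4, 3]

Apply the min-plus product entry-by-entry:
  C[0][0] = min over k of (A[0][0] + B[0][0] = 1 + -4 = -3, A[0][1] + B[1][0] = 10 + 7 = 17) = -3 (attained at k = 0)
  C[0][1] = min over k of (A[0][0] + B[0][1] = 1 + 0 = 1, A[0][1] + B[1][1] = 10 + -5 = 5) = 1 (attained at k = 0)
  C[1][0] = min over k of (A[1][0] + B[0][0] = 8 + -4 = 4, A[1][1] + B[1][0] = 8 + 7 = 15) = 4 (attained at k = 0)
  C[1][1] = min over k of (A[1][0] + B[0][1] = 8 + 0 = 8, A[1][1] + B[1][1] = 8 + -5 = 3) = 3 (attained at k = 1)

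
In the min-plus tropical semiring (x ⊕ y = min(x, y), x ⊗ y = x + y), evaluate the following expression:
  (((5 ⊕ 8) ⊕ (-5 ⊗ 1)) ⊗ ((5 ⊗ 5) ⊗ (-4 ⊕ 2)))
(((5 ⊕ 8) ⊕ (-5 ⊗ 1)) ⊗ ((5 ⊗ 5) ⊗ (-4 ⊕ 2))) = 2

Expand innermost to outermost. Recall ⊕ takes the minimum of its arguments and ⊗ takes their sum. Working out the expression (((5 ⊕ 8) ⊕ (-5 ⊗ 1)) ⊗ ((5 ⊗ 5) ⊗ (-4 ⊕ 2))) gives 2.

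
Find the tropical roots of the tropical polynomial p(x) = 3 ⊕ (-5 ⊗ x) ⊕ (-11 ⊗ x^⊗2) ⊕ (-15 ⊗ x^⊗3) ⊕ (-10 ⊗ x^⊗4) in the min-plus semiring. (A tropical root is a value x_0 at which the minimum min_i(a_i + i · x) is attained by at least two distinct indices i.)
Roots: {-5, 4, 6, 8}

Each tropical root is a break point of the lower envelope of the lines y = a_i + i · x (there are 5 lines, with slopes 0, 1, ..., 4). Only the lines that attain the minimum somewhere contribute to roots; other lines are dominated. Here the surviving (envelope) indices are i = 4, i = 3, i = 2, i = 1, i = 0.
Intersections between consecutive envelope lines give the roots: for adjacent envelope indices i < j the intersection is x = (a_i − a_j) / (j − i). Reading off the sorted break points: {-5, 4, 6, 8}.
Verification: at each break x_0, at least two indices attain the minimum of min_i(a_i + i · x_0).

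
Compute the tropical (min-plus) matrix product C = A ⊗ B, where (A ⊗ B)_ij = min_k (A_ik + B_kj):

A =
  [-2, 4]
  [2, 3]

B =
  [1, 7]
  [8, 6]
A ⊗ B =
  [-1, 5]
  [3, 9]

Apply the min-plus product entry-by-entry:
  C[0][0] = min over k of (A[0][0] + B[0][0] = -2 + 1 = -1, A[0][1] + B[1][0] = 4 + 8 = 12) = -1 (attained at k = 0)
  C[0][1] = min over k of (A[0][0] + B[0][1] = -2 + 7 = 5, A[0][1] + B[1][1] = 4 + 6 = 10) = 5 (attained at k = 0)
  C[1][0] = min over k of (A[1][0] + B[0][0] = 2 + 1 = 3, A[1][1] + B[1][0] = 3 + 8 = 11) = 3 (attained at k = 0)
  C[1][1] = min over k of (A[1][0] + B[0][1] = 2 + 7 = 9, A[1][1] + B[1][1] = 3 + 6 = 9) = 9 (attained at k = 0)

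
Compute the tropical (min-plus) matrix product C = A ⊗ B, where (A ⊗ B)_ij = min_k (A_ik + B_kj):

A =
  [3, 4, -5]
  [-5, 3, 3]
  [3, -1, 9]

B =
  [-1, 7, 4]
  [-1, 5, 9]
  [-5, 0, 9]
A ⊗ B =
  [-10, -5, 4]
  [-6, 2, -1]
  [-2, 4, 7]

Apply the min-plus product entry-by-entry:
  C[0][0] = min over k of (A[0][0] + B[0][0] = 3 + -1 = 2, A[0][1] + B[1][0] = 4 + -1 = 3, A[0][2] + B[2][0] = -5 + -5 = -10) = -10 (attained at k = 2)
  C[0][1] = min over k of (A[0][0] + B[0][1] = 3 + 7 = 10, A[0][1] + B[1][1] = 4 + 5 = 9, A[0][2] + B[2][1] = -5 + 0 = -5) = -5 (attained at k = 2)
  C[0][2] = min over k of (A[0][0] + B[0][2] = 3 + 4 = 7, A[0][1] + B[1][2] = 4 + 9 = 13, A[0][2] + B[2][2] = -5 + 9 = 4) = 4 (attained at k = 2)
  C[1][0] = min over k of (A[1][0] + B[0][0] = -5 + -1 = -6, A[1][1] + B[1][0] = 3 + -1 = 2, A[1][2] + B[2][0] = 3 + -5 = -2) = -6 (attained at k = 0)
  C[1][1] = min over k of (A[1][0] + B[0][1] = -5 + 7 = 2, A[1][1] + B[1][1] = 3 + 5 = 8, A[1][2] + B[2][1] = 3 + 0 = 3) = 2 (attained at k = 0)
  C[1][2] = min over k of (A[1][0] + B[0][2] = -5 + 4 = -1, A[1][1] + B[1][2] = 3 + 9 = 12, A[1][2] + B[2][2] = 3 + 9 = 12) = -1 (attained at k = 0)
  C[2][0] = min over k of (A[2][0] + B[0][0] = 3 + -1 = 2, A[2][1] + B[1][0] = -1 + -1 = -2, A[2][2] + B[2][0] = 9 + -5 = 4) = -2 (attained at k = 1)
  C[2][1] = min over k of (A[2][0] + B[0][1] = 3 + 7 = 10, A[2][1] + B[1][1] = -1 + 5 = 4, A[2][2] + B[2][1] = 9 + 0 = 9) = 4 (attained at k = 1)
  C[2][2] = min over k of (A[2][0] + B[0][2] = 3 + 4 = 7, A[2][1] + B[1][2] = -1 + 9 = 8, A[2][2] + B[2][2] = 9 + 9 = 18) = 7 (attained at k = 0)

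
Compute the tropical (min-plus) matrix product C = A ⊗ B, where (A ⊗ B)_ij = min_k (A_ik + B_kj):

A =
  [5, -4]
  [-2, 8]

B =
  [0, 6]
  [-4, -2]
A ⊗ B =
  [-8, -6]
  [-2, 4]

Apply the min-plus product entry-by-entry:
  C[0][0] = min over k of (A[0][0] + B[0][0] = 5 + 0 = 5, A[0][1] + B[1][0] = -4 + -4 = -8) = -8 (attained at k = 1)
  C[0][1] = min over k of (A[0][0] + B[0][1] = 5 + 6 = 11, A[0][1] + B[1][1] = -4 + -2 = -6) = -6 (attained at k = 1)
  C[1][0] = min over k of (A[1][0] + B[0][0] = -2 + 0 = -2, A[1][1] + B[1][0] = 8 + -4 = 4) = -2 (attained at k = 0)
  C[1][1] = min over k of (A[1][0] + B[0][1] = -2 + 6 = 4, A[1][1] + B[1][1] = 8 + -2 = 6) = 4 (attained at k = 0)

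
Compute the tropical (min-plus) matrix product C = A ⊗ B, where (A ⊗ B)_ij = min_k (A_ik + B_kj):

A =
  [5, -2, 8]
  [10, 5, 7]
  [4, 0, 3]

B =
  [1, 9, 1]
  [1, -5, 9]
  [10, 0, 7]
A ⊗ B =
  [-1, -7, 6]
  [6, 0, 11]
  [1, -5, 5]

Apply the min-plus product entry-by-entry:
  C[0][0] = min over k of (A[0][0] + B[0][0] = 5 + 1 = 6, A[0][1] + B[1][0] = -2 + 1 = -1, A[0][2] + B[2][0] = 8 + 10 = 18) = -1 (attained at k = 1)
  C[0][1] = min over k of (A[0][0] + B[0][1] = 5 + 9 = 14, A[0][1] + B[1][1] = -2 + -5 = -7, A[0][2] + B[2][1] = 8 + 0 = 8) = -7 (attained at k = 1)
  C[0][2] = min over k of (A[0][0] + B[0][2] = 5 + 1 = 6, A[0][1] + B[1][2] = -2 + 9 = 7, A[0][2] + B[2][2] = 8 + 7 = 15) = 6 (attained at k = 0)
  C[1][0] = min over k of (A[1][0] + B[0][0] = 10 + 1 = 11, A[1][1] + B[1][0] = 5 + 1 = 6, A[1][2] + B[2][0] = 7 + 10 = 17) = 6 (attained at k = 1)
  C[1][1] = min over k of (A[1][0] + B[0][1] = 10 + 9 = 19, A[1][1] + B[1][1] = 5 + -5 = 0, A[1][2] + B[2][1] = 7 + 0 = 7) = 0 (attained at k = 1)
  C[1][2] = min over k of (A[1][0] + B[0][2] = 10 + 1 = 11, A[1][1] + B[1][2] = 5 + 9 = 14, A[1][2] + B[2][2] = 7 + 7 = 14) = 11 (attained at k = 0)
  C[2][0] = min over k of (A[2][0] + B[0][0] = 4 + 1 = 5, A[2][1] + B[1][0] = 0 + 1 = 1, A[2][2] + B[2][0] = 3 + 10 = 13) = 1 (attained at k = 1)
  C[2][1] = min over k of (A[2][0] + B[0][1] = 4 + 9 = 13, A[2][1] + B[1][1] = 0 + -5 = -5, A[2][2] + B[2][1] = 3 + 0 = 3) = -5 (attained at k = 1)
  C[2][2] = min over k of (A[2][0] + B[0][2] = 4 + 1 = 5, A[2][1] + B[1][2] = 0 + 9 = 9, A[2][2] + B[2][2] = 3 + 7 = 10) = 5 (attained at k = 0)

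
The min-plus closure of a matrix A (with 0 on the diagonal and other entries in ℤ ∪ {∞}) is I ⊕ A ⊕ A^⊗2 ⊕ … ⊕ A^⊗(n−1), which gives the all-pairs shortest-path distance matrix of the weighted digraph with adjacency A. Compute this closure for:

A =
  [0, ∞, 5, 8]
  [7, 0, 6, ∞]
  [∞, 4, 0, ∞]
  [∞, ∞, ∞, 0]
Closure =
  [0, 9, 5, 8]
  [7, 0, 6, 15]
  [11, 4, 0, 19]
  [∞, ∞, ∞, 0]

This is the Floyd-Warshall all-pairs shortest-path computation. For each intermediate vertex k = 0, 1, …, 3, update dist[i][j] ← min(dist[i][j], dist[i][k] + dist[k][j]). The final matrix gives, for each (i, j), the minimum total weight of any directed path from i to j (possibly empty when i = j).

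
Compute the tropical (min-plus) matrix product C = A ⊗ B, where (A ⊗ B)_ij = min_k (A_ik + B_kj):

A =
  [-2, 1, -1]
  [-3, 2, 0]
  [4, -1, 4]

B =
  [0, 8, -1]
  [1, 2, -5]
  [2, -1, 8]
A ⊗ B =
  [-2, -2, -4]
  [-3, -1, -4]
  [0, 1, -6]

Apply the min-plus product entry-by-entry:
  C[0][0] = min over k of (A[0][0] + B[0][0] = -2 + 0 = -2, A[0][1] + B[1][0] = 1 + 1 = 2, A[0][2] + B[2][0] = -1 + 2 = 1) = -2 (attained at k = 0)
  C[0][1] = min over k of (A[0][0] + B[0][1] = -2 + 8 = 6, A[0][1] + B[1][1] = 1 + 2 = 3, A[0][2] + B[2][1] = -1 + -1 = -2) = -2 (attained at k = 2)
  C[0][2] = min over k of (A[0][0] + B[0][2] = -2 + -1 = -3, A[0][1] + B[1][2] = 1 + -5 = -4, A[0][2] + B[2][2] = -1 + 8 = 7) = -4 (attained at k = 1)
  C[1][0] = min over k of (A[1][0] + B[0][0] = -3 + 0 = -3, A[1][1] + B[1][0] = 2 + 1 = 3, A[1][2] + B[2][0] = 0 + 2 = 2) = -3 (attained at k = 0)
  C[1][1] = min over k of (A[1][0] + B[0][1] = -3 + 8 = 5, A[1][1] + B[1][1] = 2 + 2 = 4, A[1][2] + B[2][1] = 0 + -1 = -1) = -1 (attained at k = 2)
  C[1][2] = min over k of (A[1][0] + B[0][2] = -3 + -1 = -4, A[1][1] + B[1][2] = 2 + -5 = -3, A[1][2] + B[2][2] = 0 + 8 = 8) = -4 (attained at k = 0)
  C[2][0] = min over k of (A[2][0] + B[0][0] = 4 + 0 = 4, A[2][1] + B[1][0] = -1 + 1 = 0, A[2][2] + B[2][0] = 4 + 2 = 6) = 0 (attained at k = 1)
  C[2][1] = min over k of (A[2][0] + B[0][1] = 4 + 8 = 12, A[2][1] + B[1][1] = -1 + 2 = 1, A[2][2] + B[2][1] = 4 + -1 = 3) = 1 (attained at k = 1)
  C[2][2] = min over k of (A[2][0] + B[0][2] = 4 + -1 = 3, A[2][1] + B[1][2] = -1 + -5 = -6, A[2][2] + B[2][2] = 4 + 8 = 12) = -6 (attained at k = 1)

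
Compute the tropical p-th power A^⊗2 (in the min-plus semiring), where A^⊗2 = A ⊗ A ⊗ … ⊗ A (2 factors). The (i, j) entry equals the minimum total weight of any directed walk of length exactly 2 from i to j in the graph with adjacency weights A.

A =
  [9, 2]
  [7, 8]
A^⊗2 =
  [9, 10]
  [15, 9]

Each entry (A^⊗2)_ij equals the minimum over all length-2 walks i = v_0 → v_1 → … → v_2 = j of Σ_t A[v_t][v_{t+1}]. For example, for (i, j) = (0, 1) we minimise over 2 possible intermediate vertex sequences; the minimum is 10, attained along the walk 0 → 1 → 1.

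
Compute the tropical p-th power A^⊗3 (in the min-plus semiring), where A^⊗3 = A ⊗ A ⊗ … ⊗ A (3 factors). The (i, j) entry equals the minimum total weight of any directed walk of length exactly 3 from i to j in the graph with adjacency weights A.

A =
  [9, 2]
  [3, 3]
A^⊗3 =
  [8, 7]
  [8, 8]

Each entry (A^⊗3)_ij equals the minimum over all length-3 walks i = v_0 → v_1 → … → v_3 = j of Σ_t A[v_t][v_{t+1}]. For example, for (i, j) = (0, 1) we minimise over 4 possible intermediate vertex sequences; the minimum is 7, attained along the walk 0 → 1 → 0 → 1.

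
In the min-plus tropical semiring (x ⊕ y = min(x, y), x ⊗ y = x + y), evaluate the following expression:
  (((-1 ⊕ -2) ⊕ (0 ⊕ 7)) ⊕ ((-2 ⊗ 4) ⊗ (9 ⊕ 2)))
(((-1 ⊕ -2) ⊕ (0 ⊕ 7)) ⊕ ((-2 ⊗ 4) ⊗ (9 ⊕ 2))) = -2

Expand innermost to outermost. Recall ⊕ takes the minimum of its arguments and ⊗ takes their sum. Working out the expression (((-1 ⊕ -2) ⊕ (0 ⊕ 7)) ⊕ ((-2 ⊗ 4) ⊗ (9 ⊕ 2))) gives -2.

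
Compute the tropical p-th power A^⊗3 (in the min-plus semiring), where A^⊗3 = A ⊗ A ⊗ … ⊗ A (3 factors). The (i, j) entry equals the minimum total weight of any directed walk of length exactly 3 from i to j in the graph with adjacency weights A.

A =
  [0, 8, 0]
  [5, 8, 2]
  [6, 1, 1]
A^⊗3 =
  [0, 1, 0]
  [5, 4, 4]
  [6, 3, 3]

Each entry (A^⊗3)_ij equals the minimum over all length-3 walks i = v_0 → v_1 → … → v_3 = j of Σ_t A[v_t][v_{t+1}]. For example, for (i, j) = (0, 2) we minimise over 9 possible intermediate vertex sequences; the minimum is 0, attained along the walk 0 → 0 → 0 → 2.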